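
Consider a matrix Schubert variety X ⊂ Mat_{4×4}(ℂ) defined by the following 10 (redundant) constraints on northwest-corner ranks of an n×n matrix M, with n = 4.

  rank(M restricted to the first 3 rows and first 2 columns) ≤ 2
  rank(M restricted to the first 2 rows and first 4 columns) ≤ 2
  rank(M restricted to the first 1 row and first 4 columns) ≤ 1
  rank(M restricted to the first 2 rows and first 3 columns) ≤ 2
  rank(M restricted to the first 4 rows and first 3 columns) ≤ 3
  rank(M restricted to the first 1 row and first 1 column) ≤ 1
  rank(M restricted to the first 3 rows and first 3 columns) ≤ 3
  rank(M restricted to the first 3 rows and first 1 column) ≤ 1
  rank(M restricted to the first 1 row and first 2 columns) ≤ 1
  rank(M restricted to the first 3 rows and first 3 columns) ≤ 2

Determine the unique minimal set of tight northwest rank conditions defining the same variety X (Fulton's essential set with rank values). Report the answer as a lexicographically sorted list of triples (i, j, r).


Rank table r_w(4×4) implied by the 10 constraints:

  row 1: 1 | 1 | 1 | 1
  row 2: 1 | 2 | 2 | 2
  row 3: 1 | 2 | 2 | 3
  row 4: 1 | 2 | 3 | 4

giving w = (1, 2, 4, 3) via Δ²R.

1 SE-corner of the 1-cell Rothe diagram gives Ess(w):

[(3, 3, 2)]


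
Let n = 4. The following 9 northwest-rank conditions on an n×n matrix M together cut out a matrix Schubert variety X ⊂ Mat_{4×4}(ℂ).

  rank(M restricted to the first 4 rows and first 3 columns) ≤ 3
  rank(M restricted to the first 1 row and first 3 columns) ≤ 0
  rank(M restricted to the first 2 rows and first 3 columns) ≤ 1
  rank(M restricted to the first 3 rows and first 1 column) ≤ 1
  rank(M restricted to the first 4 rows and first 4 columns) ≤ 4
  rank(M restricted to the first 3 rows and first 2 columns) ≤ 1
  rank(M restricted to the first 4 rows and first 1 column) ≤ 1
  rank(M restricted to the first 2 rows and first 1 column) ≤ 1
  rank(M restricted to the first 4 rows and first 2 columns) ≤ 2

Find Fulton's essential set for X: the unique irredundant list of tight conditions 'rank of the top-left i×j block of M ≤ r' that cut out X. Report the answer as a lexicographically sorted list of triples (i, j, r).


The tightest implied rank at each (i,j), from the 9 conditions:

  0 0 0 1
  1 1 1 2
  1 1 2 3
  1 2 3 4

hence w(1..4) = (4, 1, 3, 2).

2 SE-corners of the 4-cell Rothe diagram give Ess(w):

[(1, 3, 0), (3, 2, 1)]


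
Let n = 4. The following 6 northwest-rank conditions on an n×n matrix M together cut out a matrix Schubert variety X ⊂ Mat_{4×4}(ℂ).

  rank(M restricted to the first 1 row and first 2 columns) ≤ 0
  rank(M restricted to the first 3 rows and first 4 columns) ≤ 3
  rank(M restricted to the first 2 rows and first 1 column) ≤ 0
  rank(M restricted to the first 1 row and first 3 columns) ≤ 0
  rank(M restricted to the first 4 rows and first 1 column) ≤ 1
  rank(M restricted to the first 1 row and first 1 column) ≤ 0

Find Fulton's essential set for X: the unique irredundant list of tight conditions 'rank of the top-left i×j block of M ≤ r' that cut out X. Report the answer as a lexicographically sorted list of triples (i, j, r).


Rank table r_w(4×4) implied by the 6 constraints:

  row 1: 0, 0, 0, 1
  row 2: 0, 1, 1, 2
  row 3: 1, 2, 2, 3
  row 4: 1, 2, 3, 4

so w = (4, 2, 1, 3).

ℓ(w)=4; the 2 essential cells (i,j,r):

[(1, 3, 0), (2, 1, 0)]


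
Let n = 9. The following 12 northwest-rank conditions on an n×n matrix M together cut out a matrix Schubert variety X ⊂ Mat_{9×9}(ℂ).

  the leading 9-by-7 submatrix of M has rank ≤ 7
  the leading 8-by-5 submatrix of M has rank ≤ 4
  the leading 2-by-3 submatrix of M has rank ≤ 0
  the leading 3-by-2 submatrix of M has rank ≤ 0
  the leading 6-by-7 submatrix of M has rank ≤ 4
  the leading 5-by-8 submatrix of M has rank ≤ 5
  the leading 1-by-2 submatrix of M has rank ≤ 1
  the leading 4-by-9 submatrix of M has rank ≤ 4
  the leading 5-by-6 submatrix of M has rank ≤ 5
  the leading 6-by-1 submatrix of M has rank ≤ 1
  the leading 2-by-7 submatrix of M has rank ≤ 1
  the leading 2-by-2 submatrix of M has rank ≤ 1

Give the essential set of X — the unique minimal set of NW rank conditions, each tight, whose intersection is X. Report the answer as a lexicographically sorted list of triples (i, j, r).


Reconstructing r_w from the 12 given conditions:

  row 1: 0 0 0 1 1 1 1 1 1
  row 2: 0 0 0 1 1 1 1 2 2
  row 3: 0 0 1 2 2 2 2 3 3
  row 4: 1 1 2 3 3 3 3 4 4
  row 5: 1 2 3 4 4 4 4 5 5
  row 6: 1 2 3 4 4 4 4 5 6
  row 7: 1 2 3 4 4 5 5 6 7
  row 8: 1 2 3 4 4 5 6 7 8
  row 9: 1 2 3 4 5 6 7 8 9

hence w(1..9) = (4, 8, 3, 1, 2, 9, 6, 7, 5).

Rothe diagram D(w) (16 cells), 5 SE-corners (essential conditions):

[(2, 3, 0), (2, 7, 1), (3, 2, 0), (6, 7, 4), (8, 5, 4)]


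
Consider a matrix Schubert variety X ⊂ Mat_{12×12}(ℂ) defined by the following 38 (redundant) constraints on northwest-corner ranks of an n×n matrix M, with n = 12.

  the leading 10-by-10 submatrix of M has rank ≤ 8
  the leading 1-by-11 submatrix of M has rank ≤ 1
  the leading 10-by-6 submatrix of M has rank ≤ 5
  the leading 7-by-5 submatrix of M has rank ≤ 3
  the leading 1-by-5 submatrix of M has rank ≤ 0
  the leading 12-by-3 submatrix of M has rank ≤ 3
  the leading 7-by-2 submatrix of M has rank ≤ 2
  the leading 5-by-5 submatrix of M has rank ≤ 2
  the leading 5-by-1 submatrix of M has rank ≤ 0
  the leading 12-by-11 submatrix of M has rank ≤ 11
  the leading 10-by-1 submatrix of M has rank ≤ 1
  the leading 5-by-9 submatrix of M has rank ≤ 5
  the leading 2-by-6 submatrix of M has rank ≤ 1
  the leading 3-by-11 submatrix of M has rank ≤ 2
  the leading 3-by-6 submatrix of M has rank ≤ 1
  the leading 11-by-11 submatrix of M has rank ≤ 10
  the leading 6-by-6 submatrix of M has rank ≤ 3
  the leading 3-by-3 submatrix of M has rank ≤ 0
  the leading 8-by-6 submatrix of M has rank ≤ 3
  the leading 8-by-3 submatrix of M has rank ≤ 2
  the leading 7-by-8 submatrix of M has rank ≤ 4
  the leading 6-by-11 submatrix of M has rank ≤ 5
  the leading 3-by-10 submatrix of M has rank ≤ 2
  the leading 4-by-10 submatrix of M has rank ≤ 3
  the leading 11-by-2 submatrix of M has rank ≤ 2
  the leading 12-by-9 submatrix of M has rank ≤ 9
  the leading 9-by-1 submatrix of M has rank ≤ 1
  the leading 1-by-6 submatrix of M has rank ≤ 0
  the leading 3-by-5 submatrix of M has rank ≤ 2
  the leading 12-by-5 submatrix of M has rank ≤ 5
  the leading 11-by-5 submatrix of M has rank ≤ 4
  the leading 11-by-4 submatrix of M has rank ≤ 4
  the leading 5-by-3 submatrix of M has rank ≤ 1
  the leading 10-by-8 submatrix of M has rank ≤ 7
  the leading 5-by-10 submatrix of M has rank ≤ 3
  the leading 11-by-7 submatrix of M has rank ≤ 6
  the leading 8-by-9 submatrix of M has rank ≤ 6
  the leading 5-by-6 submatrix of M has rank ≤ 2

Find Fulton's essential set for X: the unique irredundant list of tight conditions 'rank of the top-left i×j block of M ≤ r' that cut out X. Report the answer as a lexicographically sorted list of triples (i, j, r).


Propagating the 38 rank bounds to every northwest block:

  R[1]: 0 0 0 0 0 0 1 1 1 1 1 1
  R[2]: 0 0 0 1 1 1 2 2 2 2 2 2
  R[3]: 0 0 0 1 1 1 2 2 2 2 2 3
  R[4]: 0 1 1 2 2 2 3 3 3 3 3 4
  R[5]: 0 1 1 2 2 2 3 3 3 3 4 5
  R[6]: 1 2 2 3 3 3 4 4 4 4 5 6
  R[7]: 1 2 2 3 3 3 4 4 5 5 6 7
  R[8]: 1 2 2 3 3 3 4 5 6 6 7 8
  R[9]: 1 2 3 4 4 4 5 6 7 7 8 9
  R[10]: 1 2 3 4 4 5 6 7 8 8 9 10
  R[11]: 1 2 3 4 4 5 6 7 8 9 10 11
  R[12]: 1 2 3 4 5 6 7 8 9 10 11 12

so w = (7, 4, 12, 2, 11, 1, 9, 8, 3, 6, 10, 5).

Rothe diagram D(w) (35 cells), 12 SE-corners (essential conditions):

[(1, 6, 0), (3, 3, 0), (3, 6, 1), (3, 11, 2), (5, 1, 0), (5, 3, 1), (5, 6, 2), (5, 10, 3), (7, 8, 4), (8, 3, 2), (8, 6, 3), (11, 5, 4)]


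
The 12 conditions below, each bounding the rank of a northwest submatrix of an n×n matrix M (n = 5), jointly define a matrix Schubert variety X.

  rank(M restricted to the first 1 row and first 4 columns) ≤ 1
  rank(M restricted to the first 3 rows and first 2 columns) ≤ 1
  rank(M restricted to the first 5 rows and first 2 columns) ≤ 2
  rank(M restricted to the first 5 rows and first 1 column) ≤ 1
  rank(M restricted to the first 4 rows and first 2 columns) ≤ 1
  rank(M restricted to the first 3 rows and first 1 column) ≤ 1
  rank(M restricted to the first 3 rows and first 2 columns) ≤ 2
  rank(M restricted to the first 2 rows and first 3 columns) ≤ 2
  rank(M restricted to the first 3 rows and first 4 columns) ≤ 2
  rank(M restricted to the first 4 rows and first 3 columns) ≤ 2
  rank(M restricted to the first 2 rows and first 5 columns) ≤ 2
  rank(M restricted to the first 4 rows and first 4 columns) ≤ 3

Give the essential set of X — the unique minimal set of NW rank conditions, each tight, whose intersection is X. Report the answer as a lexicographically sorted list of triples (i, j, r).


Rank table r_w(5×5) implied by the 12 constraints:

  row 1: 1 1 1 1 1
  row 2: 1 1 2 2 2
  row 3: 1 1 2 2 3
  row 4: 1 1 2 3 4
  row 5: 1 2 3 4 5

so w = (1, 3, 5, 4, 2).

2 SE-corners of the 4-cell Rothe diagram give Ess(w):

[(3, 4, 2), (4, 2, 1)]


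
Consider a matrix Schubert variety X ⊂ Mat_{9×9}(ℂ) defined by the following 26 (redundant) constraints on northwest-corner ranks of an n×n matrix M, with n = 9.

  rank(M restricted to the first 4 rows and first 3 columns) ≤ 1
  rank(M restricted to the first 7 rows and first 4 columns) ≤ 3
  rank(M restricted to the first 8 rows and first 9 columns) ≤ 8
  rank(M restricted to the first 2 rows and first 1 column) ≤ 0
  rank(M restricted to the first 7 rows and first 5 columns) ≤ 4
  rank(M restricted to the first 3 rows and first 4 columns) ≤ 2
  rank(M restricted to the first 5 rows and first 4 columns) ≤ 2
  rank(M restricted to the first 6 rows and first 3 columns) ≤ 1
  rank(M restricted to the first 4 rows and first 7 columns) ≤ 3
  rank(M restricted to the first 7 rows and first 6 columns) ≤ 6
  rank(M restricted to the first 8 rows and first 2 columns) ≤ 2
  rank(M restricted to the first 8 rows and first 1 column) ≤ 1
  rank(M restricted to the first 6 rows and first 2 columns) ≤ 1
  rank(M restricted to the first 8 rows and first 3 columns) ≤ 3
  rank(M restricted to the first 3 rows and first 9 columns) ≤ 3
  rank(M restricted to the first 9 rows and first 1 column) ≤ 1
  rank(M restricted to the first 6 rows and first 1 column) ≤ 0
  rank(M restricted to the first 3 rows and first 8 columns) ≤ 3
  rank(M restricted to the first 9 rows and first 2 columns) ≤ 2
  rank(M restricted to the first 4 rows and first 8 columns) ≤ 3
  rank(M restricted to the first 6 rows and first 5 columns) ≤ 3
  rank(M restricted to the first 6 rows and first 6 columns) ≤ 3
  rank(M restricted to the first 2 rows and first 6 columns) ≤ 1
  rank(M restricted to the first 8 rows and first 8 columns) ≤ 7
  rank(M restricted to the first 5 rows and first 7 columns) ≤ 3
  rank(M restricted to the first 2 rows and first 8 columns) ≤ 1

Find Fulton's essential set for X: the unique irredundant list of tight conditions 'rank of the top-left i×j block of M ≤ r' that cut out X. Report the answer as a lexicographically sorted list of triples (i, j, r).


Recovering R(i,j) via the rank-extension bound from the 26 conditions:

  R[1]: 0 | 1 | 1 | 1 | 1 | 1 | 1 | 1 | 1
  R[2]: 0 | 1 | 1 | 1 | 1 | 1 | 1 | 1 | 2
  R[3]: 0 | 1 | 1 | 2 | 2 | 2 | 2 | 2 | 3
  R[4]: 0 | 1 | 1 | 2 | 3 | 3 | 3 | 3 | 4
  R[5]: 0 | 1 | 1 | 2 | 3 | 3 | 3 | 4 | 5
  R[6]: 0 | 1 | 1 | 2 | 3 | 3 | 4 | 5 | 6
  R[7]: 1 | 2 | 2 | 3 | 4 | 4 | 5 | 6 | 7
  R[8]: 1 | 2 | 3 | 4 | 5 | 5 | 6 | 7 | 8
  R[9]: 1 | 2 | 3 | 4 | 5 | 6 | 7 | 8 | 9

reading off 1-entries of Δ²R: w = (2, 9, 4, 5, 8, 7, 1, 3, 6).

D(w) has 19 cells with 5 SE-corners; essential set:

[(2, 8, 1), (5, 7, 3), (6, 1, 0), (6, 3, 1), (6, 6, 3)]


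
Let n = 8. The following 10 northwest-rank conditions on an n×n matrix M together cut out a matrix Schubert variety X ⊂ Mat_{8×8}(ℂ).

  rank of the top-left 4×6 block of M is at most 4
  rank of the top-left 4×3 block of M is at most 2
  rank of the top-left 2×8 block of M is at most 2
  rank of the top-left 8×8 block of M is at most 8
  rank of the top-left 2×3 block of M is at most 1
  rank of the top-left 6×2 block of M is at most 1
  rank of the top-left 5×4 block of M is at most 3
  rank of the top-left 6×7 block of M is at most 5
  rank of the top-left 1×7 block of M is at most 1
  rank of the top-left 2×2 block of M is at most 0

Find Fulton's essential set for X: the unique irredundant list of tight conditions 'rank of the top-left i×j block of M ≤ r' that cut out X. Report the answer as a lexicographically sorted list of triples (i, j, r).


Computing R[i][j] = min implied NW-rank bound (n=8, 10 conditions):

  R[1]: 0 | 0 | 1 | 1 | 1 | 1 | 1 | 1
  R[2]: 0 | 0 | 1 | 2 | 2 | 2 | 2 | 2
  R[3]: 1 | 1 | 2 | 3 | 3 | 3 | 3 | 3
  R[4]: 1 | 1 | 2 | 3 | 4 | 4 | 4 | 4
  R[5]: 1 | 1 | 2 | 3 | 4 | 5 | 5 | 5
  R[6]: 1 | 1 | 2 | 3 | 4 | 5 | 5 | 6
  R[7]: 1 | 2 | 3 | 4 | 5 | 6 | 6 | 7
  R[8]: 1 | 2 | 3 | 4 | 5 | 6 | 7 | 8

hence w(1..8) = (3, 4, 1, 5, 6, 8, 2, 7).

3 SE-corners of the 8-cell Rothe diagram give Ess(w):

[(2, 2, 0), (6, 2, 1), (6, 7, 5)]


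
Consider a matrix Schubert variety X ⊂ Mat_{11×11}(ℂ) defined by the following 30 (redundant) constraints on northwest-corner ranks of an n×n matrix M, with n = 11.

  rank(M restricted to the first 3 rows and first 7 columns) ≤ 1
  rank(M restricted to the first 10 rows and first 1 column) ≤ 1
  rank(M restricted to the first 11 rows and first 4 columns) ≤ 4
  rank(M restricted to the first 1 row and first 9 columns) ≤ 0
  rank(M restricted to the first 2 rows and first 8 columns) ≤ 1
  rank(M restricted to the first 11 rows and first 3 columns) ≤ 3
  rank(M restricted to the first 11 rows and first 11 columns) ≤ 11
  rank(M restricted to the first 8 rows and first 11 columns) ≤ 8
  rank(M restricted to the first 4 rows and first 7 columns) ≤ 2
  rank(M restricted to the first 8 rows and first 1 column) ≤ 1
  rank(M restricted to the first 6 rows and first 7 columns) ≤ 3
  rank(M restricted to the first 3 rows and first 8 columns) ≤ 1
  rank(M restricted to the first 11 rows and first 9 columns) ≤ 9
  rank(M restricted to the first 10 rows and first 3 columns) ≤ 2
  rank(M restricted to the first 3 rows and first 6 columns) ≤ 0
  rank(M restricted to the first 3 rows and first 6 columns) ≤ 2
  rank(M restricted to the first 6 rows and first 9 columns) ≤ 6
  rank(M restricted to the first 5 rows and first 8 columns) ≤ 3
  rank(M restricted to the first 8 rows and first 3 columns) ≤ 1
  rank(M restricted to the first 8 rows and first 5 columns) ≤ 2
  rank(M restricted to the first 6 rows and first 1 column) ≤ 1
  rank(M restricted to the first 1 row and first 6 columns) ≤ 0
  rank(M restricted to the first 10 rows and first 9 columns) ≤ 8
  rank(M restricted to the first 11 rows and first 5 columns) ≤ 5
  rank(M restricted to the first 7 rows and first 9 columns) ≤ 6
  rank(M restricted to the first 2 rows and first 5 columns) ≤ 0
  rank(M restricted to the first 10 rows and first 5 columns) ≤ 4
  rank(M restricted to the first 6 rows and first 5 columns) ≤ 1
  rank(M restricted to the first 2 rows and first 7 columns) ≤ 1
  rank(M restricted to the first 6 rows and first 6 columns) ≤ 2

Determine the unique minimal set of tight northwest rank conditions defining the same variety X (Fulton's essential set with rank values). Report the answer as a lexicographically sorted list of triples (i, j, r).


Propagating the 30 rank bounds to every northwest block:

  R[1]: 0 0 0 0 0 0 0 0 0 1 1
  R[2]: 0 0 0 0 0 0 1 1 1 2 2
  R[3]: 0 0 0 0 0 0 1 1 2 3 3
  R[4]: 1 1 1 1 1 1 2 2 3 4 4
  R[5]: 1 1 1 1 1 2 3 3 4 5 5
  R[6]: 1 1 1 1 1 2 3 4 5 6 6
  R[7]: 1 1 1 2 2 3 4 5 6 7 7
  R[8]: 1 1 1 2 2 3 4 5 6 7 8
  R[9]: 1 2 2 3 3 4 5 6 7 8 9
  R[10]: 1 2 2 3 4 5 6 7 8 9 10
  R[11]: 1 2 3 4 5 6 7 8 9 10 11

so w = (10, 7, 9, 1, 6, 8, 4, 11, 2, 5, 3).

7 SE-corners of the 36-cell Rothe diagram give Ess(w):

[(1, 9, 0), (3, 6, 0), (3, 8, 1), (6, 5, 1), (8, 3, 1), (8, 5, 2), (10, 3, 2)]


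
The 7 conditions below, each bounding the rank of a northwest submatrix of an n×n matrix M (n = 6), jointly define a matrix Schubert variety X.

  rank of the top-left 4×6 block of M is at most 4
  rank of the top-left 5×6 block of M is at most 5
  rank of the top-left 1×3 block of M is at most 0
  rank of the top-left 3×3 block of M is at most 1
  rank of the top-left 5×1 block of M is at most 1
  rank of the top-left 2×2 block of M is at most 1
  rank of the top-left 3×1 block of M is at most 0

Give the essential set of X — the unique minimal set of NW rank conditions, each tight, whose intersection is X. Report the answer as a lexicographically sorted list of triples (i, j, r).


Recovering R(i,j) via the rank-extension bound from the 7 conditions:

  row 1: 0 0 0 1 1 1
  row 2: 0 1 1 2 2 2
  row 3: 0 1 1 2 3 3
  row 4: 1 2 2 3 4 4
  row 5: 1 2 3 4 5 5
  row 6: 1 2 3 4 5 6

giving w = (4, 2, 5, 1, 3, 6) via Δ²R.

Fulton essential set (3 of the 6 Rothe cells):

[(1, 3, 0), (3, 1, 0), (3, 3, 1)]


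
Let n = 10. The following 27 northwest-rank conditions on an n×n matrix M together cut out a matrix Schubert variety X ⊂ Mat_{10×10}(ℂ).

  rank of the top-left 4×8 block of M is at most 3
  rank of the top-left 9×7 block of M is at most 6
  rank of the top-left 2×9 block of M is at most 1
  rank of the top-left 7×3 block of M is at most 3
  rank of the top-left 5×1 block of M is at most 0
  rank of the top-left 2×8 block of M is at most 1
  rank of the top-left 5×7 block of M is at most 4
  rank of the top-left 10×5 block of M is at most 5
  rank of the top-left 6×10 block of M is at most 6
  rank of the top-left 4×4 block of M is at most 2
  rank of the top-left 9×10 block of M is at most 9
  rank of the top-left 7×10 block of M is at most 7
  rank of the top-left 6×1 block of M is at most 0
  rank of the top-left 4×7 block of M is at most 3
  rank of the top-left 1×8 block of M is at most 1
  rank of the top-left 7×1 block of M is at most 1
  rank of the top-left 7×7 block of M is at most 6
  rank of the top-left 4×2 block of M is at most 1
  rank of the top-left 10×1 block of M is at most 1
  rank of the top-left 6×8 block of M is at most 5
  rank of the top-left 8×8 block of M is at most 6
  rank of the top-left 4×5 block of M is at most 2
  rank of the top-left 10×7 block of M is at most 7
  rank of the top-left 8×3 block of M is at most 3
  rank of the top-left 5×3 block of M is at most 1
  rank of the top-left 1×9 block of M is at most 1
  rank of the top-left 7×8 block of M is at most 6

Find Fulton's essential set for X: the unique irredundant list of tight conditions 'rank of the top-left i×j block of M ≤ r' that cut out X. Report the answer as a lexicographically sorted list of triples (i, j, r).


Computing R[i][j] = min implied NW-rank bound (n=10, 27 conditions):

  0 | 1 | 1 | 1 | 1 | 1 | 1 | 1 | 1 | 1
  0 | 1 | 1 | 1 | 1 | 1 | 1 | 1 | 1 | 2
  0 | 1 | 1 | 2 | 2 | 2 | 2 | 2 | 2 | 3
  0 | 1 | 1 | 2 | 2 | 3 | 3 | 3 | 3 | 4
  0 | 1 | 1 | 2 | 3 | 4 | 4 | 4 | 4 | 5
  0 | 1 | 2 | 3 | 4 | 5 | 5 | 5 | 5 | 6
  1 | 2 | 3 | 4 | 5 | 6 | 6 | 6 | 6 | 7
  1 | 2 | 3 | 4 | 5 | 6 | 6 | 6 | 7 | 8
  1 | 2 | 3 | 4 | 5 | 6 | 6 | 7 | 8 | 9
  1 | 2 | 3 | 4 | 5 | 6 | 7 | 8 | 9 | 10

second differences of R give the permutation w = (2, 10, 4, 6, 5, 3, 1, 9, 8, 7).

|D(w)|=20, |Ess(w)|=6:

[(2, 9, 1), (4, 5, 2), (5, 3, 1), (6, 1, 0), (8, 8, 6), (9, 7, 6)]


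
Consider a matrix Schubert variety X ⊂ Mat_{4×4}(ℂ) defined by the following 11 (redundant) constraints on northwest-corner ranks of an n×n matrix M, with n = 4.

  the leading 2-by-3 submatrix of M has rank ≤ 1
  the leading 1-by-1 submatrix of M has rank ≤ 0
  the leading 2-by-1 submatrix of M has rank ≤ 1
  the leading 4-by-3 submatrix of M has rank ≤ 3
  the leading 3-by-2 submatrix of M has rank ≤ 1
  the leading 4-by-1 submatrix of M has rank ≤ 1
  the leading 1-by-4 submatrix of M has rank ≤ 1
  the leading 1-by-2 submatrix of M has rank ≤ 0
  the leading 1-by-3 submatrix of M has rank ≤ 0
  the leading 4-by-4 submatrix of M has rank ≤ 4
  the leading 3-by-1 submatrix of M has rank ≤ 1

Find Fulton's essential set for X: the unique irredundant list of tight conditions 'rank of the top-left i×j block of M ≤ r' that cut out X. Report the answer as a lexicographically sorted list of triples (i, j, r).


Computing R[i][j] = min implied NW-rank bound (n=4, 11 conditions):

  R[1]: 0, 0, 0, 1
  R[2]: 1, 1, 1, 2
  R[3]: 1, 1, 2, 3
  R[4]: 1, 2, 3, 4

second differences of R give the permutation w = (4, 1, 3, 2).

Rothe diagram D(w) (4 cells), 2 SE-corners (essential conditions):

[(1, 3, 0), (3, 2, 1)]


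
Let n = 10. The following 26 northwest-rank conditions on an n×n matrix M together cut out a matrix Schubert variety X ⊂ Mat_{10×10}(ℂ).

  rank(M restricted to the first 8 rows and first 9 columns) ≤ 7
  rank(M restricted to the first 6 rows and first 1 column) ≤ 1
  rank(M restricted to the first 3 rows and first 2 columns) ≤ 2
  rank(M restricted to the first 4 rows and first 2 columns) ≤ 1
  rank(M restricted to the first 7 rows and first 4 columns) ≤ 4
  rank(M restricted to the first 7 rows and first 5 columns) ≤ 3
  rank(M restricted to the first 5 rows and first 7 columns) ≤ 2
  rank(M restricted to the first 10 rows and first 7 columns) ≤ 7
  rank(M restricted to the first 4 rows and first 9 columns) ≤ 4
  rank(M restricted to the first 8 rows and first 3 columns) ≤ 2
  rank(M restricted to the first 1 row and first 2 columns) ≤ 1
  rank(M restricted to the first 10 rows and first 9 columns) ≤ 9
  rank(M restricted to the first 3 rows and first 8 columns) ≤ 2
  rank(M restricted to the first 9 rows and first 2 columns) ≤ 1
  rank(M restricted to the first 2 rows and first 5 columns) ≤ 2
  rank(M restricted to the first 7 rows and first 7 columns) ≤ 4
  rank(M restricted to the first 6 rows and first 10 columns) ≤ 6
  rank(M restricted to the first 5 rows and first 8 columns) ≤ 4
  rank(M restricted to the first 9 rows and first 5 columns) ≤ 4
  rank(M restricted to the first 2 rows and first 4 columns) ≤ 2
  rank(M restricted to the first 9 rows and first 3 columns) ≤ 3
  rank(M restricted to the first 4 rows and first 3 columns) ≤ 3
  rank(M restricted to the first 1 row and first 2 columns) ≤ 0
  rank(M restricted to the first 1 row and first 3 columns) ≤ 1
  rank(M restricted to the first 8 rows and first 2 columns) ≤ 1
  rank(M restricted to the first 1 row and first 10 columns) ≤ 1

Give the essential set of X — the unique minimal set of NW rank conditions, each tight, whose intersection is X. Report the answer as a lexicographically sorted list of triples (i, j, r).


Propagating the 26 rank bounds to every northwest block:

  R[1]: 0, 0, 1, 1, 1, 1, 1, 1, 1, 1
  R[2]: 1, 1, 2, 2, 2, 2, 2, 2, 2, 2
  R[3]: 1, 1, 2, 2, 2, 2, 2, 2, 3, 3
  R[4]: 1, 1, 2, 2, 2, 2, 2, 3, 4, 4
  R[5]: 1, 1, 2, 2, 2, 2, 2, 3, 4, 5
  R[6]: 1, 1, 2, 3, 3, 3, 3, 4, 5, 6
  R[7]: 1, 1, 2, 3, 3, 4, 4, 5, 6, 7
  R[8]: 1, 1, 2, 3, 4, 5, 5, 6, 7, 8
  R[9]: 1, 1, 2, 3, 4, 5, 6, 7, 8, 9
  R[10]: 1, 2, 3, 4, 5, 6, 7, 8, 9, 10

so w = (3, 1, 9, 8, 10, 4, 6, 5, 7, 2).

D(w) has 23 cells with 5 SE-corners; essential set:

[(1, 2, 0), (3, 8, 2), (5, 7, 2), (7, 5, 3), (9, 2, 1)]


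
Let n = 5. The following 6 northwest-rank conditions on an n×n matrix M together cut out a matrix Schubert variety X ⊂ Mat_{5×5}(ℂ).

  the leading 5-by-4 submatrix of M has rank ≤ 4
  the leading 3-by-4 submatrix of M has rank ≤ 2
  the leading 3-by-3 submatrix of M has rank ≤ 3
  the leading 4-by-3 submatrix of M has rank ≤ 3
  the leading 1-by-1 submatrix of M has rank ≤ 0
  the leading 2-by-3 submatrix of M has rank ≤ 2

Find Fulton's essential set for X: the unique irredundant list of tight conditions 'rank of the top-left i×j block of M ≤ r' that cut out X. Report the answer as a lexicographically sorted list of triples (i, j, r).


Reconstructing r_w from the 6 given conditions:

  R[1]: 0  1  1  1  1
  R[2]: 1  2  2  2  2
  R[3]: 1  2  2  2  3
  R[4]: 1  2  3  3  4
  R[5]: 1  2  3  4  5

reading off 1-entries of Δ²R: w = (2, 1, 5, 3, 4).

D(w) has 3 cells with 2 SE-corners; essential set:

[(1, 1, 0), (3, 4, 2)]


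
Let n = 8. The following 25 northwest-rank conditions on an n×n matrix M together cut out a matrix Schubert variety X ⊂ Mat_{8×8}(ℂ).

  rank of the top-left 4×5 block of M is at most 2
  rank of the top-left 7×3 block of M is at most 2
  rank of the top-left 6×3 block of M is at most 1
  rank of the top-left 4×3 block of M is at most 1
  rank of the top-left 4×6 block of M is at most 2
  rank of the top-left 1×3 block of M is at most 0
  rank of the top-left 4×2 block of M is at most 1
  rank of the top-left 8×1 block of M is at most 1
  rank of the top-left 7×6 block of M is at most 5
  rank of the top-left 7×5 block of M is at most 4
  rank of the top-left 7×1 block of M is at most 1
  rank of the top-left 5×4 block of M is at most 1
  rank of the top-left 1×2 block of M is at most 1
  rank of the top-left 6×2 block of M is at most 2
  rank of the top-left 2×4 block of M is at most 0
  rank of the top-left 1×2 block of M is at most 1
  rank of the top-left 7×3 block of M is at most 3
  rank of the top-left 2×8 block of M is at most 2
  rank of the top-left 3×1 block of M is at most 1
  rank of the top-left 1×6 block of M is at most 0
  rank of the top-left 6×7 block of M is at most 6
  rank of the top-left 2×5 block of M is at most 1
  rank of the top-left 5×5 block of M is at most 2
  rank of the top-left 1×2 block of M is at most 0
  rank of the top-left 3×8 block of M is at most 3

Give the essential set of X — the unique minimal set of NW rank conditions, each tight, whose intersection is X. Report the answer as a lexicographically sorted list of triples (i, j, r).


Propagating the 25 rank bounds to every northwest block:

  R[1]: 0, 0, 0, 0, 0, 0, 1, 1
  R[2]: 0, 0, 0, 0, 1, 1, 2, 2
  R[3]: 1, 1, 1, 1, 2, 2, 3, 3
  R[4]: 1, 1, 1, 1, 2, 2, 3, 4
  R[5]: 1, 1, 1, 1, 2, 3, 4, 5
  R[6]: 1, 1, 1, 2, 3, 4, 5, 6
  R[7]: 1, 2, 2, 3, 4, 5, 6, 7
  R[8]: 1, 2, 3, 4, 5, 6, 7, 8

reading off 1-entries of Δ²R: w = (7, 5, 1, 8, 6, 4, 2, 3).

5 SE-corners of the 19-cell Rothe diagram give Ess(w):

[(1, 6, 0), (2, 4, 0), (4, 6, 2), (5, 4, 1), (6, 3, 1)]


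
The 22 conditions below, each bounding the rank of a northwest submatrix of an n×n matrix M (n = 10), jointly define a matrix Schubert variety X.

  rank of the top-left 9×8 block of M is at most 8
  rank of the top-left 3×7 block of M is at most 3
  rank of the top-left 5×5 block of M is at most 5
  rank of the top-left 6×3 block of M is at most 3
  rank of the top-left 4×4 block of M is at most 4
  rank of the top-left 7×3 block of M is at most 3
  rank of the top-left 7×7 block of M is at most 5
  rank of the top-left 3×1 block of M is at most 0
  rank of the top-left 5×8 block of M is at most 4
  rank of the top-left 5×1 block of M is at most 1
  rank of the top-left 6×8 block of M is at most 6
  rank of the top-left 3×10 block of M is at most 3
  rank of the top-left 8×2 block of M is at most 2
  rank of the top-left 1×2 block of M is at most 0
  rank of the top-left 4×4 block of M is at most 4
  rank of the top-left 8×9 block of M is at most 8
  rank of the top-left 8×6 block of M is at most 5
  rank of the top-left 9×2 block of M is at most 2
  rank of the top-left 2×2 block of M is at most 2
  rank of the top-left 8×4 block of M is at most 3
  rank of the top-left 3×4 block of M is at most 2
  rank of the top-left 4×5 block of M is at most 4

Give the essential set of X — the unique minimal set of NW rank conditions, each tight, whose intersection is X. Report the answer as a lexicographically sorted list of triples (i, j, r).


Reconstructing r_w from the 22 given conditions:

  row 1: 0 | 0 | 1 | 1 | 1 | 1 | 1 | 1 | 1 | 1
  row 2: 0 | 1 | 2 | 2 | 2 | 2 | 2 | 2 | 2 | 2
  row 3: 0 | 1 | 2 | 2 | 3 | 3 | 3 | 3 | 3 | 3
  row 4: 1 | 2 | 3 | 3 | 4 | 4 | 4 | 4 | 4 | 4
  row 5: 1 | 2 | 3 | 3 | 4 | 4 | 4 | 4 | 5 | 5
  row 6: 1 | 2 | 3 | 3 | 4 | 5 | 5 | 5 | 6 | 6
  row 7: 1 | 2 | 3 | 3 | 4 | 5 | 5 | 6 | 7 | 7
  row 8: 1 | 2 | 3 | 3 | 4 | 5 | 6 | 7 | 8 | 8
  row 9: 1 | 2 | 3 | 4 | 5 | 6 | 7 | 8 | 9 | 9
  row 10: 1 | 2 | 3 | 4 | 5 | 6 | 7 | 8 | 9 | 10

so w = (3, 2, 5, 1, 9, 6, 8, 7, 4, 10).

Rothe diagram D(w) (13 cells), 6 SE-corners (essential conditions):

[(1, 2, 0), (3, 1, 0), (3, 4, 2), (5, 8, 4), (7, 7, 5), (8, 4, 3)]


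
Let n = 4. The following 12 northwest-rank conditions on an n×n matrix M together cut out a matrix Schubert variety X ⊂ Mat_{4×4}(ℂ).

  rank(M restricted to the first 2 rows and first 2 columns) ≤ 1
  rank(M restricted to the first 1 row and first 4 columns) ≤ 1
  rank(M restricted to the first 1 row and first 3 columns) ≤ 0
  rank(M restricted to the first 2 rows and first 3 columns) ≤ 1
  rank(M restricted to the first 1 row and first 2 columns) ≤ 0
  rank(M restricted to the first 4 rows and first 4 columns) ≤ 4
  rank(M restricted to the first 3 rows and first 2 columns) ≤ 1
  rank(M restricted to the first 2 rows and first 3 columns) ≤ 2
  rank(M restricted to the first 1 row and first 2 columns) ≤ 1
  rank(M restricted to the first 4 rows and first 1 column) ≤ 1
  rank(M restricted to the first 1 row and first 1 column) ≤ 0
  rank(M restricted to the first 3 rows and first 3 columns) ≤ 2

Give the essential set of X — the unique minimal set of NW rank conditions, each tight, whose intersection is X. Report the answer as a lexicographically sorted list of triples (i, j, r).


Propagating the 12 rank bounds to every northwest block:

  R[1]: 0 | 0 | 0 | 1
  R[2]: 1 | 1 | 1 | 2
  R[3]: 1 | 1 | 2 | 3
  R[4]: 1 | 2 | 3 | 4

giving w = (4, 1, 3, 2) via Δ²R.

D(w) has 4 cells with 2 SE-corners; essential set:

[(1, 3, 0), (3, 2, 1)]


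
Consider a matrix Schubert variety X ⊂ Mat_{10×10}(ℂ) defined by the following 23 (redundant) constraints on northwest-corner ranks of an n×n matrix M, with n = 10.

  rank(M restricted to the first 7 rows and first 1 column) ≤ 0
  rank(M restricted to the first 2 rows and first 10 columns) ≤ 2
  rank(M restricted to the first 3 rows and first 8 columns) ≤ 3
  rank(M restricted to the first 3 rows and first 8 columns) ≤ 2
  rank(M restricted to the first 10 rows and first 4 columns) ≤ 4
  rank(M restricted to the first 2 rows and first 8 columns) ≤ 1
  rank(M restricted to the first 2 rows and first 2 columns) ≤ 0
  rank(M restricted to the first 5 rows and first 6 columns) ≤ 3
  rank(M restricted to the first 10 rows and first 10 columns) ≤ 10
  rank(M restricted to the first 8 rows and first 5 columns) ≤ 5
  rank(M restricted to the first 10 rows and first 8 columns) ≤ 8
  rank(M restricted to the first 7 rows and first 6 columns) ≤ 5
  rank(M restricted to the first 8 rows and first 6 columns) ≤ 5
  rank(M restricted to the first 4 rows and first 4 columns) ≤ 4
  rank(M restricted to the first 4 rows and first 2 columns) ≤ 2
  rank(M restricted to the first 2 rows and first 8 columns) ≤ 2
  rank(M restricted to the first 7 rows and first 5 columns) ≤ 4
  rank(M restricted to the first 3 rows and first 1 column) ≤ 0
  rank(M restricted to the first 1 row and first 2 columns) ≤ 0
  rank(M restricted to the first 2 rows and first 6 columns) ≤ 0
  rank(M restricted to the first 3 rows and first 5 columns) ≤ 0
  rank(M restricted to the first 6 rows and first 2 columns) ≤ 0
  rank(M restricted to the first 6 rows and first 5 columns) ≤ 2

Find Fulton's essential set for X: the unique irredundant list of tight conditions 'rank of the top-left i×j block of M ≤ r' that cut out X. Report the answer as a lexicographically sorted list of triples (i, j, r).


The tightest implied rank at each (i,j), from the 23 conditions:

  row 1: 0  0  0  0  0  0  1  1  1  1
  row 2: 0  0  0  0  0  0  1  1  2  2
  row 3: 0  0  0  0  0  1  2  2  3  3
  row 4: 0  0  1  1  1  2  3  3  4  4
  row 5: 0  0  1  2  2  3  4  4  5  5
  row 6: 0  0  1  2  2  3  4  5  6  6
  row 7: 0  1  2  3  3  4  5  6  7  7
  row 8: 1  2  3  4  4  5  6  7  8  8
  row 9: 1  2  3  4  5  6  7  8  9  9
  row 10: 1  2  3  4  5  6  7  8  9  10

so w = (7, 9, 6, 3, 4, 8, 2, 1, 5, 10).

Rothe diagram D(w) (26 cells), 6 SE-corners (essential conditions):

[(2, 6, 0), (2, 8, 1), (3, 5, 0), (6, 2, 0), (6, 5, 2), (7, 1, 0)]


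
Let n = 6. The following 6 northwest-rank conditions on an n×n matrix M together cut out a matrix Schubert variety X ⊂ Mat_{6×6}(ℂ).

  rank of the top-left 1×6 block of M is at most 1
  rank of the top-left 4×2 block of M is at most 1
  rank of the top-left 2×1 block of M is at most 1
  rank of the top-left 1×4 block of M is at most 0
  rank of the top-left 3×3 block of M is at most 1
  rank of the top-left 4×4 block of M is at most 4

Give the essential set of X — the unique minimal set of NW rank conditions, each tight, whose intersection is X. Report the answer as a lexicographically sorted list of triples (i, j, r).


Reconstructing r_w from the 6 given conditions:

  R[1]: 0, 0, 0, 0, 1, 1
  R[2]: 1, 1, 1, 1, 2, 2
  R[3]: 1, 1, 1, 2, 3, 3
  R[4]: 1, 1, 2, 3, 4, 4
  R[5]: 1, 2, 3, 4, 5, 5
  R[6]: 1, 2, 3, 4, 5, 6

second differences of R give the permutation w = (5, 1, 4, 3, 2, 6).

Fulton essential set (3 of the 7 Rothe cells):

[(1, 4, 0), (3, 3, 1), (4, 2, 1)]


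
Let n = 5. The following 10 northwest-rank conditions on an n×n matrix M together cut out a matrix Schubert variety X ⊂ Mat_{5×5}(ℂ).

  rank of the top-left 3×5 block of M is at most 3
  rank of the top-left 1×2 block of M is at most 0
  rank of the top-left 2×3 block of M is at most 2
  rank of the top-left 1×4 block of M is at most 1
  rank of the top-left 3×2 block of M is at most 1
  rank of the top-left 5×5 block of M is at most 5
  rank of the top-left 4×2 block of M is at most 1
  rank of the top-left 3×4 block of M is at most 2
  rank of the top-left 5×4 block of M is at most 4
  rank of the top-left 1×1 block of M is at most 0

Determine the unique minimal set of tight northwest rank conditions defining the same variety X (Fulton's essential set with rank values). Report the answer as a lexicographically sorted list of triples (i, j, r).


Propagating the 10 rank bounds to every northwest block:

  R[1]: 0 | 0 | 1 | 1 | 1
  R[2]: 1 | 1 | 2 | 2 | 2
  R[3]: 1 | 1 | 2 | 2 | 3
  R[4]: 1 | 1 | 2 | 3 | 4
  R[5]: 1 | 2 | 3 | 4 | 5

the unique w with this rank table is (3, 1, 5, 4, 2).

|D(w)|=5, |Ess(w)|=3:

[(1, 2, 0), (3, 4, 2), (4, 2, 1)]


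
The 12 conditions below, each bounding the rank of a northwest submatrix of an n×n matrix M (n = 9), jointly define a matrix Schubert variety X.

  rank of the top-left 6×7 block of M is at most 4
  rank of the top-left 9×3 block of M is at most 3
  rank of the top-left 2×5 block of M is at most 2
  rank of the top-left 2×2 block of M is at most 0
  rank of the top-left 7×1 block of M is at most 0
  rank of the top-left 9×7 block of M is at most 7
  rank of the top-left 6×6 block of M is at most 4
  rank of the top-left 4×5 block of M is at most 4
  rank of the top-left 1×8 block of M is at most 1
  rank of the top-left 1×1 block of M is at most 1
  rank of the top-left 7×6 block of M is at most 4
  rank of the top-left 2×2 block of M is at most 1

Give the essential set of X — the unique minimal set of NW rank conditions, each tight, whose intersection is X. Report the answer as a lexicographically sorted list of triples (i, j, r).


The tightest implied rank at each (i,j), from the 12 conditions:

  R[1]: 0, 0, 1, 1, 1, 1, 1, 1, 1
  R[2]: 0, 0, 1, 2, 2, 2, 2, 2, 2
  R[3]: 0, 1, 2, 3, 3, 3, 3, 3, 3
  R[4]: 0, 1, 2, 3, 4, 4, 4, 4, 4
  R[5]: 0, 1, 2, 3, 4, 4, 4, 5, 5
  R[6]: 0, 1, 2, 3, 4, 4, 4, 5, 6
  R[7]: 0, 1, 2, 3, 4, 4, 5, 6, 7
  R[8]: 1, 2, 3, 4, 5, 5, 6, 7, 8
  R[9]: 1, 2, 3, 4, 5, 6, 7, 8, 9

the unique w with this rank table is (3, 4, 2, 5, 8, 9, 7, 1, 6).

4 SE-corners of the 14-cell Rothe diagram give Ess(w):

[(2, 2, 0), (6, 7, 4), (7, 1, 0), (7, 6, 4)]


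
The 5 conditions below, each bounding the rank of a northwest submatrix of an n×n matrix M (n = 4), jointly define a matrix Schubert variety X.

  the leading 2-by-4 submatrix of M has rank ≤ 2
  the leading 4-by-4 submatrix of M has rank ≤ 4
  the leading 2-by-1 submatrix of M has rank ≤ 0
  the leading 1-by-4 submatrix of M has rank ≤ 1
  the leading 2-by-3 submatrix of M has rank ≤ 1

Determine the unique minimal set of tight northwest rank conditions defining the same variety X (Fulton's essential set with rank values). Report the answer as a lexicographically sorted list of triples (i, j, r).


The tightest implied rank at each (i,j), from the 5 conditions:

  i=1: 0 | 1 | 1 | 1
  i=2: 0 | 1 | 1 | 2
  i=3: 1 | 2 | 2 | 3
  i=4: 1 | 2 | 3 | 4

reading off 1-entries of Δ²R: w = (2, 4, 1, 3).

2 SE-corners of the 3-cell Rothe diagram give Ess(w):

[(2, 1, 0), (2, 3, 1)]


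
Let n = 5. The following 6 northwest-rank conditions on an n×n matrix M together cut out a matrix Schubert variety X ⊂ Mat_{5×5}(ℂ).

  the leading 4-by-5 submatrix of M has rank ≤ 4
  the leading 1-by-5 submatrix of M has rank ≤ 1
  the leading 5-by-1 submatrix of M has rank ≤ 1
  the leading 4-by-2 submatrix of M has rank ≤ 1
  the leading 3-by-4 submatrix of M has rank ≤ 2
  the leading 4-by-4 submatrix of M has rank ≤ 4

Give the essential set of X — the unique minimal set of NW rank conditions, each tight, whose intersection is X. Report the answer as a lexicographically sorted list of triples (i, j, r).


Computing R[i][j] = min implied NW-rank bound (n=5, 6 conditions):

  i=1: 1 | 1 | 1 | 1 | 1
  i=2: 1 | 1 | 2 | 2 | 2
  i=3: 1 | 1 | 2 | 2 | 3
  i=4: 1 | 1 | 2 | 3 | 4
  i=5: 1 | 2 | 3 | 4 | 5

so w = (1, 3, 5, 4, 2).

D(w) has 4 cells with 2 SE-corners; essential set:

[(3, 4, 2), (4, 2, 1)]


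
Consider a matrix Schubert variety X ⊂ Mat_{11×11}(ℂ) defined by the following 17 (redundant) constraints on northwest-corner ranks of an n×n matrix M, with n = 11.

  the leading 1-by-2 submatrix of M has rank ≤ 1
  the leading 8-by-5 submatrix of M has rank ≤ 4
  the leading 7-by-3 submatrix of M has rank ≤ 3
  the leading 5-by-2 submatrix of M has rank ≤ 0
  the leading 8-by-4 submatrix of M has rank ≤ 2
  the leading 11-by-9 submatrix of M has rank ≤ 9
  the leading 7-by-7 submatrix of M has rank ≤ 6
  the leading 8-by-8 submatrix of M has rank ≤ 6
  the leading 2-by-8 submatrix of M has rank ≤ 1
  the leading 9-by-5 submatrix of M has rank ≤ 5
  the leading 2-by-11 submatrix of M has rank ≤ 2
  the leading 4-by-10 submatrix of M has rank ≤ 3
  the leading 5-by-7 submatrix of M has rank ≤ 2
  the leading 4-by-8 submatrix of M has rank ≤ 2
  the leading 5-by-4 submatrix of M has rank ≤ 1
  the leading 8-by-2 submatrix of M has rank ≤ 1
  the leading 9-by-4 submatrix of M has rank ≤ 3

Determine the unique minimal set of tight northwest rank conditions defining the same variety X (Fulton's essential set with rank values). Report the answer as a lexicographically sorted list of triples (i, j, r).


Recovering R(i,j) via the rank-extension bound from the 17 conditions:

  i=1: 0 0 1 1 1 1 1 1 1 1 1
  i=2: 0 0 1 1 1 1 1 1 2 2 2
  i=3: 0 0 1 1 2 2 2 2 3 3 3
  i=4: 0 0 1 1 2 2 2 2 3 3 4
  i=5: 0 0 1 1 2 2 2 3 4 4 5
  i=6: 1 1 2 2 3 3 3 4 5 5 6
  i=7: 1 1 2 2 3 4 4 5 6 6 7
  i=8: 1 1 2 2 3 4 5 6 7 7 8
  i=9: 1 2 3 3 4 5 6 7 8 8 9
  i=10: 1 2 3 4 5 6 7 8 9 9 10
  i=11: 1 2 3 4 5 6 7 8 9 10 11

hence w(1..11) = (3, 9, 5, 11, 8, 1, 6, 7, 2, 4, 10).

Rothe diagram D(w) (28 cells), 8 SE-corners (essential conditions):

[(2, 8, 1), (4, 8, 2), (4, 10, 3), (5, 2, 0), (5, 4, 1), (5, 7, 2), (8, 2, 1), (8, 4, 2)]


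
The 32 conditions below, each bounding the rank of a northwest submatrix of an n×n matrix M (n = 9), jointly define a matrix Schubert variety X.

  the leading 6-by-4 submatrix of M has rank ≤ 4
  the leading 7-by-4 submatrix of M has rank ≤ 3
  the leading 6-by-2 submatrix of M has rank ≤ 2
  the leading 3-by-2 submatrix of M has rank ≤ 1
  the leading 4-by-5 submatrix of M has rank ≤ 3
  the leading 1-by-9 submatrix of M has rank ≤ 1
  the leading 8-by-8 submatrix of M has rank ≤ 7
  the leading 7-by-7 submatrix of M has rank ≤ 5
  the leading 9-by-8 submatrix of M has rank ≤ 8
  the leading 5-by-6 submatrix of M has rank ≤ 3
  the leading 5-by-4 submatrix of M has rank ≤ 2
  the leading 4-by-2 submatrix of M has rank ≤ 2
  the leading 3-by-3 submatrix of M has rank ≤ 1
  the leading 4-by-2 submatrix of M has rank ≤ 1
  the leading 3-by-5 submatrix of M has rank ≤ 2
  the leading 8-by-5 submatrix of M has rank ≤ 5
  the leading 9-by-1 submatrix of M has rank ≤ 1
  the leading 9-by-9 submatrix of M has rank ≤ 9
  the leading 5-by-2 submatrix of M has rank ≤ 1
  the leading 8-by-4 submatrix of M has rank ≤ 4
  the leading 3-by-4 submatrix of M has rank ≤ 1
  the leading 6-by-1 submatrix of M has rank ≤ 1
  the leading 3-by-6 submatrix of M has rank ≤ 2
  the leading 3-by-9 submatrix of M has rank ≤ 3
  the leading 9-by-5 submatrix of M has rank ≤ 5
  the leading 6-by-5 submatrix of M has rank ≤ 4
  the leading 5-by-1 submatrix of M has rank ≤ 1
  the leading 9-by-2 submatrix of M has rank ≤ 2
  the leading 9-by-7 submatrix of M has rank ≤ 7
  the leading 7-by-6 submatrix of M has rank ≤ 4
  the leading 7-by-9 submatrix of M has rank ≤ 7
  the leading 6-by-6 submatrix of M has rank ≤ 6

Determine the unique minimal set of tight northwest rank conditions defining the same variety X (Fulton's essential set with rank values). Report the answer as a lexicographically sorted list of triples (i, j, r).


Rank table r_w(9×9) implied by the 32 constraints:

  1, 1, 1, 1, 1, 1, 1, 1, 1
  1, 1, 1, 1, 2, 2, 2, 2, 2
  1, 1, 1, 1, 2, 2, 3, 3, 3
  1, 1, 2, 2, 3, 3, 4, 4, 4
  1, 1, 2, 2, 3, 3, 4, 5, 5
  1, 2, 3, 3, 4, 4, 5, 6, 6
  1, 2, 3, 3, 4, 4, 5, 6, 7
  1, 2, 3, 4, 5, 5, 6, 7, 8
  1, 2, 3, 4, 5, 6, 7, 8, 9

giving w = (1, 5, 7, 3, 8, 2, 9, 4, 6) via Δ²R.

Fulton essential set (7 of the 13 Rothe cells):

[(3, 4, 1), (3, 6, 2), (5, 2, 1), (5, 4, 2), (5, 6, 3), (7, 4, 3), (7, 6, 4)]
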